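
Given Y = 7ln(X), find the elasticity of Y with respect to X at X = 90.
Elasticity = 1/ln(90) ≈ 0.2222

Elasticity = (dY/dX) · (X/Y)

dY/dX = 7/X
At X = 90: dY/dX = 7/90, Y = 7·ln(90)

Elasticity = (7/90) · (90 / (7·ln(90))) = 1/ln(90) ≈ 0.2222

Interpretation: for a small percentage change in X, the percentage change in Y is approximately 0.22 times as large.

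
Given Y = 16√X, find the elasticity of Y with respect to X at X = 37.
Elasticity = 1/2

Elasticity = (dY/dX) · (X/Y)

dY/dX = 8/√X
At X = 37: dY/dX = 8·√37/37, Y = 16·√37

Elasticity = (8·√37/37) · (37 / (16·√37)) = 1/2

Interpretation: for a small percentage change in X, the percentage change in Y is approximately 0.50 times as large.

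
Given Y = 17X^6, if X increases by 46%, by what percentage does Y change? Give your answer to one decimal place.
868.5%

For Y = 17X^6:
If X → X(1 + 0.46)
Then Y → Y · (1 + 0.46)^6
     ≈ Y · 9.6854

Percentage change = ((1 + 0.46)^6 − 1) × 100% ≈ 868.5%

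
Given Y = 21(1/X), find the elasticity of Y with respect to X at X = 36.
Elasticity = -1

Elasticity = (dY/dX) · (X/Y)

dY/dX = -21/X²
At X = 36: dY/dX = -7/432, Y = 7/12

Elasticity = (-7/432) · (36 / (7/12)) = -1

Interpretation: for a small percentage change in X, the percentage change in Y is approximately -1.00 times as large.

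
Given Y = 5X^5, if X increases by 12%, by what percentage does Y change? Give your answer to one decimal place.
76.2%

For Y = 5X^5:
If X → X(1 + 0.12)
Then Y → Y · (1 + 0.12)^5
     ≈ Y · 1.7623

Percentage change = ((1 + 0.12)^5 − 1) × 100% ≈ 76.2%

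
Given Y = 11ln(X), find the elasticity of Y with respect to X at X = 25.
Elasticity = 1/ln(25) ≈ 0.3107

Elasticity = (dY/dX) · (X/Y)

dY/dX = 11/X
At X = 25: dY/dX = 11/25, Y = 11·ln(25)

Elasticity = (11/25) · (25 / (11·ln(25))) = 1/ln(25) ≈ 0.3107

Interpretation: for a small percentage change in X, the percentage change in Y is approximately 0.31 times as large.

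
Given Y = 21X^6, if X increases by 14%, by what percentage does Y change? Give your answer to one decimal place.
119.5%

For Y = 21X^6:
If X → X(1 + 0.14)
Then Y → Y · (1 + 0.14)^6
     ≈ Y · 2.1950

Percentage change = ((1 + 0.14)^6 − 1) × 100% ≈ 119.5%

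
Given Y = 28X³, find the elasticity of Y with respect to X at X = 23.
Elasticity = 3

Elasticity = (dY/dX) · (X/Y)

dY/dX = 84·X²
At X = 23: dY/dX = 44436, Y = 340676

Elasticity = 44436 · (23 / 340676) = 3

Interpretation: for a small percentage change in X, the percentage change in Y is approximately 3.00 times as large.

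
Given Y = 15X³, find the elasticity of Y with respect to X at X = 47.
Elasticity = 3

Elasticity = (dY/dX) · (X/Y)

dY/dX = 45·X²
At X = 47: dY/dX = 99405, Y = 1557345

Elasticity = 99405 · (47 / 1557345) = 3

Interpretation: for a small percentage change in X, the percentage change in Y is approximately 3.00 times as large.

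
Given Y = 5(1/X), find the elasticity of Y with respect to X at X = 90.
Elasticity = -1

Elasticity = (dY/dX) · (X/Y)

dY/dX = -5/X²
At X = 90: dY/dX = -1/1620, Y = 1/18

Elasticity = (-1/1620) · (90 / (1/18)) = -1

Interpretation: for a small percentage change in X, the percentage change in Y is approximately -1.00 times as large.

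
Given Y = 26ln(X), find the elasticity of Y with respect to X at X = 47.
Elasticity = 1/ln(47) ≈ 0.2597

Elasticity = (dY/dX) · (X/Y)

dY/dX = 26/X
At X = 47: dY/dX = 26/47, Y = 26·ln(47)

Elasticity = (26/47) · (47 / (26·ln(47))) = 1/ln(47) ≈ 0.2597

Interpretation: for a small percentage change in X, the percentage change in Y is approximately 0.26 times as large.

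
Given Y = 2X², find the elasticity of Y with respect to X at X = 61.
Elasticity = 2

Elasticity = (dY/dX) · (X/Y)

dY/dX = 4·X
At X = 61: dY/dX = 244, Y = 7442

Elasticity = 244 · (61 / 7442) = 2

Interpretation: for a small percentage change in X, the percentage change in Y is approximately 2.00 times as large.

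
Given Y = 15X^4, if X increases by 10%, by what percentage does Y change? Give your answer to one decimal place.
46.4%

For Y = 15X^4:
If X → X(1 + 0.1)
Then Y → Y · (1 + 0.1)^4
     = Y · 1.4641

Percentage change = ((1 + 0.1)^4 − 1) × 100% ≈ 46.4%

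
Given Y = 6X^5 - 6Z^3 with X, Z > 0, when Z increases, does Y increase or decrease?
Y decreases

Taking the partial derivative:
∂Y/∂Z = -18Z^2

∂Y/∂Z = -18Z^2 < 0 (assuming positive values)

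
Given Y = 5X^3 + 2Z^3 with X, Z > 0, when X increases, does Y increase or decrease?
Y increases

Taking the partial derivative:
∂Y/∂X = 15X^2

∂Y/∂X = 15X^2 > 0 (assuming positive values)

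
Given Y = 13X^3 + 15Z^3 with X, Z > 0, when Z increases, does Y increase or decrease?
Y increases

Taking the partial derivative:
∂Y/∂Z = 45Z^2

∂Y/∂Z = 45Z^2 > 0 (assuming positive values)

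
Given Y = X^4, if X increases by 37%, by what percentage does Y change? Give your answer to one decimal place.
252.3%

For Y = X^4:
If X → X(1 + 0.37)
Then Y → Y · (1 + 0.37)^4
     ≈ Y · 3.5228

Percentage change = ((1 + 0.37)^4 − 1) × 100% ≈ 252.3%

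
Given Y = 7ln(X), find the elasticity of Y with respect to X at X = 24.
Elasticity = 1/ln(24) ≈ 0.3147

Elasticity = (dY/dX) · (X/Y)

dY/dX = 7/X
At X = 24: dY/dX = 7/24, Y = 7·ln(24)

Elasticity = (7/24) · (24 / (7·ln(24))) = 1/ln(24) ≈ 0.3147

Interpretation: for a small percentage change in X, the percentage change in Y is approximately 0.31 times as large.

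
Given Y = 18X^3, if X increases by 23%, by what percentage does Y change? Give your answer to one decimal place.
86.1%

For Y = 18X^3:
If X → X(1 + 0.23)
Then Y → Y · (1 + 0.23)^3
     ≈ Y · 1.8609

Percentage change = ((1 + 0.23)^3 − 1) × 100% ≈ 86.1%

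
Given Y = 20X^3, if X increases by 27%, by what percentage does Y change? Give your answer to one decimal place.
104.8%

For Y = 20X^3:
If X → X(1 + 0.27)
Then Y → Y · (1 + 0.27)^3
     ≈ Y · 2.0484

Percentage change = ((1 + 0.27)^3 − 1) × 100% ≈ 104.8%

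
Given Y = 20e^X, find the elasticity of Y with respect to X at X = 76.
Elasticity = 76

Elasticity = (dY/dX) · (X/Y)

dY/dX = 20·e^X
At X = 76: dY/dX = 20·e^76, Y = 20·e^76

Elasticity = (20·e^76) · (76 / (20·e^76)) = 76

Interpretation: for a small percentage change in X, the percentage change in Y is approximately 76.00 times as large.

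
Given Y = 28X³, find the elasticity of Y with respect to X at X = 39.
Elasticity = 3

Elasticity = (dY/dX) · (X/Y)

dY/dX = 84·X²
At X = 39: dY/dX = 127764, Y = 1660932

Elasticity = 127764 · (39 / 1660932) = 3

Interpretation: for a small percentage change in X, the percentage change in Y is approximately 3.00 times as large.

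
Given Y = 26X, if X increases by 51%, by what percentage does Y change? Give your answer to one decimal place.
51.0%

For Y = 26X:
If X → X(1 + 0.51)
Then Y → Y · (1 + 0.51)^1
     = Y · 1.5100

Percentage change = ((1 + 0.51)^1 − 1) × 100% = 51.0%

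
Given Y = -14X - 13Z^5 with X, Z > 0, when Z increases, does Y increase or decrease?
Y decreases

Taking the partial derivative:
∂Y/∂Z = -65Z^4

∂Y/∂Z = -65Z^4 < 0 (assuming positive values)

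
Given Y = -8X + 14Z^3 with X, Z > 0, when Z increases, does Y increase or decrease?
Y increases

Taking the partial derivative:
∂Y/∂Z = 42Z^2

∂Y/∂Z = 42Z^2 > 0 (assuming positive values)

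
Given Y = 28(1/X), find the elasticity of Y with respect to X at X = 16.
Elasticity = -1

Elasticity = (dY/dX) · (X/Y)

dY/dX = -28/X²
At X = 16: dY/dX = -7/64, Y = 7/4

Elasticity = (-7/64) · (16 / (7/4)) = -1

Interpretation: for a small percentage change in X, the percentage change in Y is approximately -1.00 times as large.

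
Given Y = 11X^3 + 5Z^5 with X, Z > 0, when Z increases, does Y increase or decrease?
Y increases

Taking the partial derivative:
∂Y/∂Z = 25Z^4

∂Y/∂Z = 25Z^4 > 0 (assuming positive values)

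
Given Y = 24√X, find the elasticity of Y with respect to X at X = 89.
Elasticity = 1/2

Elasticity = (dY/dX) · (X/Y)

dY/dX = 12/√X
At X = 89: dY/dX = 12·√89/89, Y = 24·√89

Elasticity = (12·√89/89) · (89 / (24·√89)) = 1/2

Interpretation: for a small percentage change in X, the percentage change in Y is approximately 0.50 times as large.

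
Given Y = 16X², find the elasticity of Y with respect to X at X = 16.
Elasticity = 2

Elasticity = (dY/dX) · (X/Y)

dY/dX = 32·X
At X = 16: dY/dX = 512, Y = 4096

Elasticity = 512 · (16 / 4096) = 2

Interpretation: for a small percentage change in X, the percentage change in Y is approximately 2.00 times as large.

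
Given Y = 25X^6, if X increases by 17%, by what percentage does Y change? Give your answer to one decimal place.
156.5%

For Y = 25X^6:
If X → X(1 + 0.17)
Then Y → Y · (1 + 0.17)^6
     ≈ Y · 2.5652

Percentage change = ((1 + 0.17)^6 − 1) × 100% ≈ 156.5%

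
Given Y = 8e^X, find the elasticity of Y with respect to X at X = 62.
Elasticity = 62

Elasticity = (dY/dX) · (X/Y)

dY/dX = 8·e^X
At X = 62: dY/dX = 8·e^62, Y = 8·e^62

Elasticity = (8·e^62) · (62 / (8·e^62)) = 62

Interpretation: for a small percentage change in X, the percentage change in Y is approximately 62.00 times as large.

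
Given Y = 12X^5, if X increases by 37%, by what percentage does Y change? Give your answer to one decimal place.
382.6%

For Y = 12X^5:
If X → X(1 + 0.37)
Then Y → Y · (1 + 0.37)^5
     ≈ Y · 4.8262

Percentage change = ((1 + 0.37)^5 − 1) × 100% ≈ 382.6%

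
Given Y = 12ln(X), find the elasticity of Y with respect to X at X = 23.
Elasticity = 1/ln(23) ≈ 0.3189

Elasticity = (dY/dX) · (X/Y)

dY/dX = 12/X
At X = 23: dY/dX = 12/23, Y = 12·ln(23)

Elasticity = (12/23) · (23 / (12·ln(23))) = 1/ln(23) ≈ 0.3189

Interpretation: for a small percentage change in X, the percentage change in Y is approximately 0.32 times as large.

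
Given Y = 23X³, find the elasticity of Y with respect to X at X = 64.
Elasticity = 3

Elasticity = (dY/dX) · (X/Y)

dY/dX = 69·X²
At X = 64: dY/dX = 282624, Y = 6029312

Elasticity = 282624 · (64 / 6029312) = 3

Interpretation: for a small percentage change in X, the percentage change in Y is approximately 3.00 times as large.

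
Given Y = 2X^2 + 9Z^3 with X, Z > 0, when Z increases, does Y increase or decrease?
Y increases

Taking the partial derivative:
∂Y/∂Z = 27Z^2

∂Y/∂Z = 27Z^2 > 0 (assuming positive values)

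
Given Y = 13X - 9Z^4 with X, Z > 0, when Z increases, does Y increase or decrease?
Y decreases

Taking the partial derivative:
∂Y/∂Z = -36Z^3

∂Y/∂Z = -36Z^3 < 0 (assuming positive values)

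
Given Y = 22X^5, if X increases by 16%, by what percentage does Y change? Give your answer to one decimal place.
110.0%

For Y = 22X^5:
If X → X(1 + 0.16)
Then Y → Y · (1 + 0.16)^5
     ≈ Y · 2.1003

Percentage change = ((1 + 0.16)^5 − 1) × 100% ≈ 110.0%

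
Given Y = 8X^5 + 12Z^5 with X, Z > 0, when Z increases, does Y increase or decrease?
Y increases

Taking the partial derivative:
∂Y/∂Z = 60Z^4

∂Y/∂Z = 60Z^4 > 0 (assuming positive values)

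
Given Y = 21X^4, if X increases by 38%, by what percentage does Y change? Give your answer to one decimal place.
262.7%

For Y = 21X^4:
If X → X(1 + 0.38)
Then Y → Y · (1 + 0.38)^4
     ≈ Y · 3.6267

Percentage change = ((1 + 0.38)^4 − 1) × 100% ≈ 262.7%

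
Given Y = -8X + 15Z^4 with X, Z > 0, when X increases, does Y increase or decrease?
Y decreases

Taking the partial derivative:
∂Y/∂X = -8

∂Y/∂X = -8 < 0 (assuming positive values)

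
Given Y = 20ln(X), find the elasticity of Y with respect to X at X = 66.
Elasticity = 1/ln(66) ≈ 0.2387

Elasticity = (dY/dX) · (X/Y)

dY/dX = 20/X
At X = 66: dY/dX = 10/33, Y = 20·ln(66)

Elasticity = (10/33) · (66 / (20·ln(66))) = 1/ln(66) ≈ 0.2387

Interpretation: for a small percentage change in X, the percentage change in Y is approximately 0.24 times as large.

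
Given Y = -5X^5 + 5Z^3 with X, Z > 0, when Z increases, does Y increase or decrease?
Y increases

Taking the partial derivative:
∂Y/∂Z = 15Z^2

∂Y/∂Z = 15Z^2 > 0 (assuming positive values)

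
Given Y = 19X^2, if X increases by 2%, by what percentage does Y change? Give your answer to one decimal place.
4.0%

For Y = 19X^2:
If X → X(1 + 0.02)
Then Y → Y · (1 + 0.02)^2
     = Y · 1.0404

Percentage change = ((1 + 0.02)^2 − 1) × 100% ≈ 4.0%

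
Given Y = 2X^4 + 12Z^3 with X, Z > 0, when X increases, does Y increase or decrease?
Y increases

Taking the partial derivative:
∂Y/∂X = 8X^3

∂Y/∂X = 8X^3 > 0 (assuming positive values)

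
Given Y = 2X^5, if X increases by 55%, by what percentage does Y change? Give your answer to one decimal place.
794.7%

For Y = 2X^5:
If X → X(1 + 0.55)
Then Y → Y · (1 + 0.55)^5
     ≈ Y · 8.9466

Percentage change = ((1 + 0.55)^5 − 1) × 100% ≈ 794.7%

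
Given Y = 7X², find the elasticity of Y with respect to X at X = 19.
Elasticity = 2

Elasticity = (dY/dX) · (X/Y)

dY/dX = 14·X
At X = 19: dY/dX = 266, Y = 2527

Elasticity = 266 · (19 / 2527) = 2

Interpretation: for a small percentage change in X, the percentage change in Y is approximately 2.00 times as large.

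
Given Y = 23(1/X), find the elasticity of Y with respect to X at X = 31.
Elasticity = -1

Elasticity = (dY/dX) · (X/Y)

dY/dX = -23/X²
At X = 31: dY/dX = -23/961, Y = 23/31

Elasticity = (-23/961) · (31 / (23/31)) = -1

Interpretation: for a small percentage change in X, the percentage change in Y is approximately -1.00 times as large.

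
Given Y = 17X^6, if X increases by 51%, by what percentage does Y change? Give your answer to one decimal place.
1085.4%

For Y = 17X^6:
If X → X(1 + 0.51)
Then Y → Y · (1 + 0.51)^6
     ≈ Y · 11.8539

Percentage change = ((1 + 0.51)^6 − 1) × 100% ≈ 1085.4%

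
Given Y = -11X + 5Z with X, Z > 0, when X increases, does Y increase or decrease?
Y decreases

Taking the partial derivative:
∂Y/∂X = -11

∂Y/∂X = -11 < 0 (assuming positive values)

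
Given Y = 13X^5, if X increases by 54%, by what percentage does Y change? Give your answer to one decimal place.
766.2%

For Y = 13X^5:
If X → X(1 + 0.54)
Then Y → Y · (1 + 0.54)^5
     ≈ Y · 8.6617

Percentage change = ((1 + 0.54)^5 − 1) × 100% ≈ 766.2%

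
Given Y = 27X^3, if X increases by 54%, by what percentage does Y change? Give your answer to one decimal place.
265.2%

For Y = 27X^3:
If X → X(1 + 0.54)
Then Y → Y · (1 + 0.54)^3
     ≈ Y · 3.6523

Percentage change = ((1 + 0.54)^3 − 1) × 100% ≈ 265.2%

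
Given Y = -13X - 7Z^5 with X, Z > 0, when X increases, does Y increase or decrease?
Y decreases

Taking the partial derivative:
∂Y/∂X = -13

∂Y/∂X = -13 < 0 (assuming positive values)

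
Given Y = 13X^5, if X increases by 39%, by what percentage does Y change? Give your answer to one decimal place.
418.9%

For Y = 13X^5:
If X → X(1 + 0.39)
Then Y → Y · (1 + 0.39)^5
     ≈ Y · 5.1889

Percentage change = ((1 + 0.39)^5 − 1) × 100% ≈ 418.9%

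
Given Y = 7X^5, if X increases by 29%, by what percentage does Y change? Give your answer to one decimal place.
257.2%

For Y = 7X^5:
If X → X(1 + 0.29)
Then Y → Y · (1 + 0.29)^5
     ≈ Y · 3.5723

Percentage change = ((1 + 0.29)^5 − 1) × 100% ≈ 257.2%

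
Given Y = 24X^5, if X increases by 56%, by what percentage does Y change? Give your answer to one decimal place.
823.9%

For Y = 24X^5:
If X → X(1 + 0.56)
Then Y → Y · (1 + 0.56)^5
     ≈ Y · 9.2390

Percentage change = ((1 + 0.56)^5 − 1) × 100% ≈ 823.9%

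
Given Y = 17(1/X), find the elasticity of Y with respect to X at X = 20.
Elasticity = -1

Elasticity = (dY/dX) · (X/Y)

dY/dX = -17/X²
At X = 20: dY/dX = -17/400, Y = 17/20

Elasticity = (-17/400) · (20 / (17/20)) = -1

Interpretation: for a small percentage change in X, the percentage change in Y is approximately -1.00 times as large.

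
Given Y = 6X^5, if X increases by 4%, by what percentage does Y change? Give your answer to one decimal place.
21.7%

For Y = 6X^5:
If X → X(1 + 0.04)
Then Y → Y · (1 + 0.04)^5
     ≈ Y · 1.2167

Percentage change = ((1 + 0.04)^5 − 1) × 100% ≈ 21.7%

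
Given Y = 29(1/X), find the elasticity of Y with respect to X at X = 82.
Elasticity = -1

Elasticity = (dY/dX) · (X/Y)

dY/dX = -29/X²
At X = 82: dY/dX = -29/6724, Y = 29/82

Elasticity = (-29/6724) · (82 / (29/82)) = -1

Interpretation: for a small percentage change in X, the percentage change in Y is approximately -1.00 times as large.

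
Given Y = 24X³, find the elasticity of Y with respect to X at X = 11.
Elasticity = 3

Elasticity = (dY/dX) · (X/Y)

dY/dX = 72·X²
At X = 11: dY/dX = 8712, Y = 31944

Elasticity = 8712 · (11 / 31944) = 3

Interpretation: for a small percentage change in X, the percentage change in Y is approximately 3.00 times as large.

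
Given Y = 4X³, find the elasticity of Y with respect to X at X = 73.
Elasticity = 3

Elasticity = (dY/dX) · (X/Y)

dY/dX = 12·X²
At X = 73: dY/dX = 63948, Y = 1556068

Elasticity = 63948 · (73 / 1556068) = 3

Interpretation: for a small percentage change in X, the percentage change in Y is approximately 3.00 times as large.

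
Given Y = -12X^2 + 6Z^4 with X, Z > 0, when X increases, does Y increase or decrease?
Y decreases

Taking the partial derivative:
∂Y/∂X = -24X

∂Y/∂X = -24X < 0 (assuming positive values)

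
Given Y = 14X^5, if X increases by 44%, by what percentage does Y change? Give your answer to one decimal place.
519.2%

For Y = 14X^5:
If X → X(1 + 0.44)
Then Y → Y · (1 + 0.44)^5
     ≈ Y · 6.1917

Percentage change = ((1 + 0.44)^5 − 1) × 100% ≈ 519.2%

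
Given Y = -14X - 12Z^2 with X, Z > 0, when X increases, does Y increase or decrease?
Y decreases

Taking the partial derivative:
∂Y/∂X = -14

∂Y/∂X = -14 < 0 (assuming positive values)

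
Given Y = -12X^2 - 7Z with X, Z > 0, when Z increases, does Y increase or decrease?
Y decreases

Taking the partial derivative:
∂Y/∂Z = -7

∂Y/∂Z = -7 < 0 (assuming positive values)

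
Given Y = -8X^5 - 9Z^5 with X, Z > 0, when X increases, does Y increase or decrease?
Y decreases

Taking the partial derivative:
∂Y/∂X = -40X^4

∂Y/∂X = -40X^4 < 0 (assuming positive values)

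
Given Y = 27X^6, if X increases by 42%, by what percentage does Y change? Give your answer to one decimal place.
719.8%

For Y = 27X^6:
If X → X(1 + 0.42)
Then Y → Y · (1 + 0.42)^6
     ≈ Y · 8.1984

Percentage change = ((1 + 0.42)^6 − 1) × 100% ≈ 719.8%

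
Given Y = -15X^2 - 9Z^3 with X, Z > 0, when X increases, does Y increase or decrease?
Y decreases

Taking the partial derivative:
∂Y/∂X = -30X

∂Y/∂X = -30X < 0 (assuming positive values)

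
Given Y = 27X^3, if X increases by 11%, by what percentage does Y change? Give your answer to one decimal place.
36.8%

For Y = 27X^3:
If X → X(1 + 0.11)
Then Y → Y · (1 + 0.11)^3
     ≈ Y · 1.3676

Percentage change = ((1 + 0.11)^3 − 1) × 100% ≈ 36.8%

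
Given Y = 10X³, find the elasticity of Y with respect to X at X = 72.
Elasticity = 3

Elasticity = (dY/dX) · (X/Y)

dY/dX = 30·X²
At X = 72: dY/dX = 155520, Y = 3732480

Elasticity = 155520 · (72 / 3732480) = 3

Interpretation: for a small percentage change in X, the percentage change in Y is approximately 3.00 times as large.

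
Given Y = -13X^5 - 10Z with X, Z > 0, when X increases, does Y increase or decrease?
Y decreases

Taking the partial derivative:
∂Y/∂X = -65X^4

∂Y/∂X = -65X^4 < 0 (assuming positive values)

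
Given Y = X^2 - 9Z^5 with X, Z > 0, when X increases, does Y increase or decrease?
Y increases

Taking the partial derivative:
∂Y/∂X = 2X

∂Y/∂X = 2X > 0 (assuming positive values)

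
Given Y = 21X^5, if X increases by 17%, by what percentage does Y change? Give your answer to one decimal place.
119.2%

For Y = 21X^5:
If X → X(1 + 0.17)
Then Y → Y · (1 + 0.17)^5
     ≈ Y · 2.1924

Percentage change = ((1 + 0.17)^5 − 1) × 100% ≈ 119.2%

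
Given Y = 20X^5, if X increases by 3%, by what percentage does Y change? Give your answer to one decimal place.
15.9%

For Y = 20X^5:
If X → X(1 + 0.03)
Then Y → Y · (1 + 0.03)^5
     ≈ Y · 1.1593

Percentage change = ((1 + 0.03)^5 − 1) × 100% ≈ 15.9%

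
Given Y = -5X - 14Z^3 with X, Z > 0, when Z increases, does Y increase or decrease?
Y decreases

Taking the partial derivative:
∂Y/∂Z = -42Z^2

∂Y/∂Z = -42Z^2 < 0 (assuming positive values)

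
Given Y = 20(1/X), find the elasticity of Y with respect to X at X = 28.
Elasticity = -1

Elasticity = (dY/dX) · (X/Y)

dY/dX = -20/X²
At X = 28: dY/dX = -5/196, Y = 5/7

Elasticity = (-5/196) · (28 / (5/7)) = -1

Interpretation: for a small percentage change in X, the percentage change in Y is approximately -1.00 times as large.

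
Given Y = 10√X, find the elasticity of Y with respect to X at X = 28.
Elasticity = 1/2

Elasticity = (dY/dX) · (X/Y)

dY/dX = 5/√X
At X = 28: dY/dX = 5·√7/14, Y = 20·√7

Elasticity = (5·√7/14) · (28 / (20·√7)) = 1/2

Interpretation: for a small percentage change in X, the percentage change in Y is approximately 0.50 times as large.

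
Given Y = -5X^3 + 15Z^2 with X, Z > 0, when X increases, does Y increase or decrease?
Y decreases

Taking the partial derivative:
∂Y/∂X = -15X^2

∂Y/∂X = -15X^2 < 0 (assuming positive values)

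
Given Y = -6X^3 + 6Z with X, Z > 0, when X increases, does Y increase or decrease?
Y decreases

Taking the partial derivative:
∂Y/∂X = -18X^2

∂Y/∂X = -18X^2 < 0 (assuming positive values)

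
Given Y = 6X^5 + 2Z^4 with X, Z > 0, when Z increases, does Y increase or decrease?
Y increases

Taking the partial derivative:
∂Y/∂Z = 8Z^3

∂Y/∂Z = 8Z^3 > 0 (assuming positive values)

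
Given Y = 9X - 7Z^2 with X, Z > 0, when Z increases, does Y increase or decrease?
Y decreases

Taking the partial derivative:
∂Y/∂Z = -14Z

∂Y/∂Z = -14Z < 0 (assuming positive values)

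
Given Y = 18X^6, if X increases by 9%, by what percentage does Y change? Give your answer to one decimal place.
67.7%

For Y = 18X^6:
If X → X(1 + 0.09)
Then Y → Y · (1 + 0.09)^6
     ≈ Y · 1.6771

Percentage change = ((1 + 0.09)^6 − 1) × 100% ≈ 67.7%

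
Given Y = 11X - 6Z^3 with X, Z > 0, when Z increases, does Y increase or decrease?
Y decreases

Taking the partial derivative:
∂Y/∂Z = -18Z^2

∂Y/∂Z = -18Z^2 < 0 (assuming positive values)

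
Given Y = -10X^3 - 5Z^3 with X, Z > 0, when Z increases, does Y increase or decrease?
Y decreases

Taking the partial derivative:
∂Y/∂Z = -15Z^2

∂Y/∂Z = -15Z^2 < 0 (assuming positive values)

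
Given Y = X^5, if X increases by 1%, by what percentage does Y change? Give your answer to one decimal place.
5.1%

For Y = X^5:
If X → X(1 + 0.01)
Then Y → Y · (1 + 0.01)^5
     ≈ Y · 1.0510

Percentage change = ((1 + 0.01)^5 − 1) × 100% ≈ 5.1%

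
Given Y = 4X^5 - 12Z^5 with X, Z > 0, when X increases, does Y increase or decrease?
Y increases

Taking the partial derivative:
∂Y/∂X = 20X^4

∂Y/∂X = 20X^4 > 0 (assuming positive values)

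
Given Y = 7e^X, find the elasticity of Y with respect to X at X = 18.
Elasticity = 18

Elasticity = (dY/dX) · (X/Y)

dY/dX = 7·e^X
At X = 18: dY/dX = 7·e^18, Y = 7·e^18

Elasticity = (7·e^18) · (18 / (7·e^18)) = 18

Interpretation: for a small percentage change in X, the percentage change in Y is approximately 18.00 times as large.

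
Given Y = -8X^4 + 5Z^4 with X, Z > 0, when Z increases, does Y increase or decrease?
Y increases

Taking the partial derivative:
∂Y/∂Z = 20Z^3

∂Y/∂Z = 20Z^3 > 0 (assuming positive values)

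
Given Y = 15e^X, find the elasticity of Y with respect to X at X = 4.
Elasticity = 4

Elasticity = (dY/dX) · (X/Y)

dY/dX = 15·e^X
At X = 4: dY/dX = 15·e^4, Y = 15·e^4

Elasticity = (15·e^4) · (4 / (15·e^4)) = 4

Interpretation: for a small percentage change in X, the percentage change in Y is approximately 4.00 times as large.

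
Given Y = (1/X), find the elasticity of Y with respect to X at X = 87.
Elasticity = -1

Elasticity = (dY/dX) · (X/Y)

dY/dX = -1/X²
At X = 87: dY/dX = -1/7569, Y = 1/87

Elasticity = (-1/7569) · (87 / (1/87)) = -1

Interpretation: for a small percentage change in X, the percentage change in Y is approximately -1.00 times as large.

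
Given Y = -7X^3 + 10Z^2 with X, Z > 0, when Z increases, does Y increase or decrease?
Y increases

Taking the partial derivative:
∂Y/∂Z = 20Z

∂Y/∂Z = 20Z > 0 (assuming positive values)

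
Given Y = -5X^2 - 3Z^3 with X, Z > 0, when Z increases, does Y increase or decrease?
Y decreases

Taking the partial derivative:
∂Y/∂Z = -9Z^2

∂Y/∂Z = -9Z^2 < 0 (assuming positive values)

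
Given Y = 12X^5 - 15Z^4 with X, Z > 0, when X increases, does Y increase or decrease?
Y increases

Taking the partial derivative:
∂Y/∂X = 60X^4

∂Y/∂X = 60X^4 > 0 (assuming positive values)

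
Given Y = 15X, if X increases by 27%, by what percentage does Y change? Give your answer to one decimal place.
27.0%

For Y = 15X:
If X → X(1 + 0.27)
Then Y → Y · (1 + 0.27)^1
     = Y · 1.2700

Percentage change = ((1 + 0.27)^1 − 1) × 100% = 27.0%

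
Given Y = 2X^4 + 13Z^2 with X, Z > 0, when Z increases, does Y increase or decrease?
Y increases

Taking the partial derivative:
∂Y/∂Z = 26Z

∂Y/∂Z = 26Z > 0 (assuming positive values)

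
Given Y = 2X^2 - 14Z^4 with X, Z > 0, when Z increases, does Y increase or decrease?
Y decreases

Taking the partial derivative:
∂Y/∂Z = -56Z^3

∂Y/∂Z = -56Z^3 < 0 (assuming positive values)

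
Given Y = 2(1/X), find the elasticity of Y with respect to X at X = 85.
Elasticity = -1

Elasticity = (dY/dX) · (X/Y)

dY/dX = -2/X²
At X = 85: dY/dX = -2/7225, Y = 2/85

Elasticity = (-2/7225) · (85 / (2/85)) = -1

Interpretation: for a small percentage change in X, the percentage change in Y is approximately -1.00 times as large.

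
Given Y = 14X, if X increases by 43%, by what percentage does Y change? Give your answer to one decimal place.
43.0%

For Y = 14X:
If X → X(1 + 0.43)
Then Y → Y · (1 + 0.43)^1
     = Y · 1.4300

Percentage change = ((1 + 0.43)^1 − 1) × 100% = 43.0%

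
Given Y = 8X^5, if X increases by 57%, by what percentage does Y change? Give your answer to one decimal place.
853.9%

For Y = 8X^5:
If X → X(1 + 0.57)
Then Y → Y · (1 + 0.57)^5
     ≈ Y · 9.5389

Percentage change = ((1 + 0.57)^5 − 1) × 100% ≈ 853.9%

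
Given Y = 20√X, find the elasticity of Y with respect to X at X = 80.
Elasticity = 1/2

Elasticity = (dY/dX) · (X/Y)

dY/dX = 10/√X
At X = 80: dY/dX = √5/2, Y = 80·√5

Elasticity = (√5/2) · (80 / (80·√5)) = 1/2

Interpretation: for a small percentage change in X, the percentage change in Y is approximately 0.50 times as large.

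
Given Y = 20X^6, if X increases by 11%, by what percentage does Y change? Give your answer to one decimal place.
87.0%

For Y = 20X^6:
If X → X(1 + 0.11)
Then Y → Y · (1 + 0.11)^6
     ≈ Y · 1.8704

Percentage change = ((1 + 0.11)^6 − 1) × 100% ≈ 87.0%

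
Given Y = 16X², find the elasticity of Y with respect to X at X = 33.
Elasticity = 2

Elasticity = (dY/dX) · (X/Y)

dY/dX = 32·X
At X = 33: dY/dX = 1056, Y = 17424

Elasticity = 1056 · (33 / 17424) = 2

Interpretation: for a small percentage change in X, the percentage change in Y is approximately 2.00 times as large.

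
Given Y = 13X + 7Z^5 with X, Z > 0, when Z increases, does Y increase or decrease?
Y increases

Taking the partial derivative:
∂Y/∂Z = 35Z^4

∂Y/∂Z = 35Z^4 > 0 (assuming positive values)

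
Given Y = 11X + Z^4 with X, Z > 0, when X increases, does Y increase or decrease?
Y increases

Taking the partial derivative:
∂Y/∂X = 11

∂Y/∂X = 11 > 0 (assuming positive values)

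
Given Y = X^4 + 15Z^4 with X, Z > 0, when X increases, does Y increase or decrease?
Y increases

Taking the partial derivative:
∂Y/∂X = 4X^3

∂Y/∂X = 4X^3 > 0 (assuming positive values)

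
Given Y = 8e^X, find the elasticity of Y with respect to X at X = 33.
Elasticity = 33

Elasticity = (dY/dX) · (X/Y)

dY/dX = 8·e^X
At X = 33: dY/dX = 8·e^33, Y = 8·e^33

Elasticity = (8·e^33) · (33 / (8·e^33)) = 33

Interpretation: for a small percentage change in X, the percentage change in Y is approximately 33.00 times as large.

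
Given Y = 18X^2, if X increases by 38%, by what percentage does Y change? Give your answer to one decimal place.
90.4%

For Y = 18X^2:
If X → X(1 + 0.38)
Then Y → Y · (1 + 0.38)^2
     = Y · 1.9044

Percentage change = ((1 + 0.38)^2 − 1) × 100% ≈ 90.4%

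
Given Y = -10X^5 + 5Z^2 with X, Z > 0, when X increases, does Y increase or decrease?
Y decreases

Taking the partial derivative:
∂Y/∂X = -50X^4

∂Y/∂X = -50X^4 < 0 (assuming positive values)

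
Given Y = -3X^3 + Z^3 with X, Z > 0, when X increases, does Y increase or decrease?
Y decreases

Taking the partial derivative:
∂Y/∂X = -9X^2

∂Y/∂X = -9X^2 < 0 (assuming positive values)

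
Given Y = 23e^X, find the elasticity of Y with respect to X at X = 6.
Elasticity = 6

Elasticity = (dY/dX) · (X/Y)

dY/dX = 23·e^X
At X = 6: dY/dX = 23·e^6, Y = 23·e^6

Elasticity = (23·e^6) · (6 / (23·e^6)) = 6

Interpretation: for a small percentage change in X, the percentage change in Y is approximately 6.00 times as large.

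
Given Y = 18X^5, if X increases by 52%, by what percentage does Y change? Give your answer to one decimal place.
711.4%

For Y = 18X^5:
If X → X(1 + 0.52)
Then Y → Y · (1 + 0.52)^5
     ≈ Y · 8.1137

Percentage change = ((1 + 0.52)^5 − 1) × 100% ≈ 711.4%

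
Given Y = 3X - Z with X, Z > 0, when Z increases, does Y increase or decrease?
Y decreases

Taking the partial derivative:
∂Y/∂Z = -1

∂Y/∂Z = -1 < 0 (assuming positive values)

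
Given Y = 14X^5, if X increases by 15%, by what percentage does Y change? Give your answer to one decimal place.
101.1%

For Y = 14X^5:
If X → X(1 + 0.15)
Then Y → Y · (1 + 0.15)^5
     ≈ Y · 2.0114

Percentage change = ((1 + 0.15)^5 − 1) × 100% ≈ 101.1%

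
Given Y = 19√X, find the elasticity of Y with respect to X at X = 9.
Elasticity = 1/2

Elasticity = (dY/dX) · (X/Y)

dY/dX = 19/(2·√X)
At X = 9: dY/dX = 19/6, Y = 57

Elasticity = (19/6) · (9 / 57) = 1/2

Interpretation: for a small percentage change in X, the percentage change in Y is approximately 0.50 times as large.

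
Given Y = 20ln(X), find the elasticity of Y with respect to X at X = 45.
Elasticity = 1/ln(45) ≈ 0.2627

Elasticity = (dY/dX) · (X/Y)

dY/dX = 20/X
At X = 45: dY/dX = 4/9, Y = 20·ln(45)

Elasticity = (4/9) · (45 / (20·ln(45))) = 1/ln(45) ≈ 0.2627

Interpretation: for a small percentage change in X, the percentage change in Y is approximately 0.26 times as large.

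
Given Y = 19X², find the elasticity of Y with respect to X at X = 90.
Elasticity = 2

Elasticity = (dY/dX) · (X/Y)

dY/dX = 38·X
At X = 90: dY/dX = 3420, Y = 153900

Elasticity = 3420 · (90 / 153900) = 2

Interpretation: for a small percentage change in X, the percentage change in Y is approximately 2.00 times as large.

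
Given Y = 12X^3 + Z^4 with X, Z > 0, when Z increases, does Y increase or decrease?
Y increases

Taking the partial derivative:
∂Y/∂Z = 4Z^3

∂Y/∂Z = 4Z^3 > 0 (assuming positive values)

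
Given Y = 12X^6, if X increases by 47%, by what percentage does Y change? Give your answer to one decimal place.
909.0%

For Y = 12X^6:
If X → X(1 + 0.47)
Then Y → Y · (1 + 0.47)^6
     ≈ Y · 10.0903

Percentage change = ((1 + 0.47)^6 − 1) × 100% ≈ 909.0%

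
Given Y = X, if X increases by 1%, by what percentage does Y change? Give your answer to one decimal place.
1.0%

For Y = X:
If X → X(1 + 0.01)
Then Y → Y · (1 + 0.01)^1
     = Y · 1.0100

Percentage change = ((1 + 0.01)^1 − 1) × 100% = 1.0%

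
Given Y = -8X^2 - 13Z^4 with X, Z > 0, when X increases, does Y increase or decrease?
Y decreases

Taking the partial derivative:
∂Y/∂X = -16X

∂Y/∂X = -16X < 0 (assuming positive values)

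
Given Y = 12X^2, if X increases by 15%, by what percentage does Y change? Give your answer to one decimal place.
32.3%

For Y = 12X^2:
If X → X(1 + 0.15)
Then Y → Y · (1 + 0.15)^2
     = Y · 1.3225

Percentage change = ((1 + 0.15)^2 − 1) × 100% ≈ 32.3%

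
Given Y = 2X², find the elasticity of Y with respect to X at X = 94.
Elasticity = 2

Elasticity = (dY/dX) · (X/Y)

dY/dX = 4·X
At X = 94: dY/dX = 376, Y = 17672

Elasticity = 376 · (94 / 17672) = 2

Interpretation: for a small percentage change in X, the percentage change in Y is approximately 2.00 times as large.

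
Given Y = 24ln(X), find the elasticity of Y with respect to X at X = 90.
Elasticity = 1/ln(90) ≈ 0.2222

Elasticity = (dY/dX) · (X/Y)

dY/dX = 24/X
At X = 90: dY/dX = 4/15, Y = 24·ln(90)

Elasticity = (4/15) · (90 / (24·ln(90))) = 1/ln(90) ≈ 0.2222

Interpretation: for a small percentage change in X, the percentage change in Y is approximately 0.22 times as large.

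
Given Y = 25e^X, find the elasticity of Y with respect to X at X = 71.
Elasticity = 71

Elasticity = (dY/dX) · (X/Y)

dY/dX = 25·e^X
At X = 71: dY/dX = 25·e^71, Y = 25·e^71

Elasticity = (25·e^71) · (71 / (25·e^71)) = 71

Interpretation: for a small percentage change in X, the percentage change in Y is approximately 71.00 times as large.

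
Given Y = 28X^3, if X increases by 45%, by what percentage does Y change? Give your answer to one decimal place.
204.9%

For Y = 28X^3:
If X → X(1 + 0.45)
Then Y → Y · (1 + 0.45)^3
     ≈ Y · 3.0486

Percentage change = ((1 + 0.45)^3 − 1) × 100% ≈ 204.9%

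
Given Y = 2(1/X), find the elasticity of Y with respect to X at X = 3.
Elasticity = -1

Elasticity = (dY/dX) · (X/Y)

dY/dX = -2/X²
At X = 3: dY/dX = -2/9, Y = 2/3

Elasticity = (-2/9) · (3 / (2/3)) = -1

Interpretation: for a small percentage change in X, the percentage change in Y is approximately -1.00 times as large.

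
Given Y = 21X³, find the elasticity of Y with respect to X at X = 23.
Elasticity = 3

Elasticity = (dY/dX) · (X/Y)

dY/dX = 63·X²
At X = 23: dY/dX = 33327, Y = 255507

Elasticity = 33327 · (23 / 255507) = 3

Interpretation: for a small percentage change in X, the percentage change in Y is approximately 3.00 times as large.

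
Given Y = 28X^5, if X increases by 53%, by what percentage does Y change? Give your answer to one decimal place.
738.4%

For Y = 28X^5:
If X → X(1 + 0.53)
Then Y → Y · (1 + 0.53)^5
     ≈ Y · 8.3841

Percentage change = ((1 + 0.53)^5 − 1) × 100% ≈ 738.4%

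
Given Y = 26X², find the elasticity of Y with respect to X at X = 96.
Elasticity = 2

Elasticity = (dY/dX) · (X/Y)

dY/dX = 52·X
At X = 96: dY/dX = 4992, Y = 239616

Elasticity = 4992 · (96 / 239616) = 2

Interpretation: for a small percentage change in X, the percentage change in Y is approximately 2.00 times as large.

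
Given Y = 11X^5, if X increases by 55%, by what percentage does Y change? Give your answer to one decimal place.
794.7%

For Y = 11X^5:
If X → X(1 + 0.55)
Then Y → Y · (1 + 0.55)^5
     ≈ Y · 8.9466

Percentage change = ((1 + 0.55)^5 − 1) × 100% ≈ 794.7%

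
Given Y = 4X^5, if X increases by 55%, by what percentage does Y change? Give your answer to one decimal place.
794.7%

For Y = 4X^5:
If X → X(1 + 0.55)
Then Y → Y · (1 + 0.55)^5
     ≈ Y · 8.9466

Percentage change = ((1 + 0.55)^5 − 1) × 100% ≈ 794.7%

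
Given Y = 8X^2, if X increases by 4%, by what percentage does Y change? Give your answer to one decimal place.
8.2%

For Y = 8X^2:
If X → X(1 + 0.04)
Then Y → Y · (1 + 0.04)^2
     = Y · 1.0816

Percentage change = ((1 + 0.04)^2 − 1) × 100% ≈ 8.2%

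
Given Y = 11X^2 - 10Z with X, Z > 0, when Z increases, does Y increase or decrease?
Y decreases

Taking the partial derivative:
∂Y/∂Z = -10

∂Y/∂Z = -10 < 0 (assuming positive values)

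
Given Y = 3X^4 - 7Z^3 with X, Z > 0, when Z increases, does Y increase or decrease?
Y decreases

Taking the partial derivative:
∂Y/∂Z = -21Z^2

∂Y/∂Z = -21Z^2 < 0 (assuming positive values)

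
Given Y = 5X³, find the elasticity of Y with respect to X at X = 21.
Elasticity = 3

Elasticity = (dY/dX) · (X/Y)

dY/dX = 15·X²
At X = 21: dY/dX = 6615, Y = 46305

Elasticity = 6615 · (21 / 46305) = 3

Interpretation: for a small percentage change in X, the percentage change in Y is approximately 3.00 times as large.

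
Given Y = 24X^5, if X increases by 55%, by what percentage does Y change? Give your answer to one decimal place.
794.7%

For Y = 24X^5:
If X → X(1 + 0.55)
Then Y → Y · (1 + 0.55)^5
     ≈ Y · 8.9466

Percentage change = ((1 + 0.55)^5 − 1) × 100% ≈ 794.7%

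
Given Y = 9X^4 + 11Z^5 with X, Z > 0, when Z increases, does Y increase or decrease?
Y increases

Taking the partial derivative:
∂Y/∂Z = 55Z^4

∂Y/∂Z = 55Z^4 > 0 (assuming positive values)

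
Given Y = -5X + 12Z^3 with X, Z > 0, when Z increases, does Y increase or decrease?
Y increases

Taking the partial derivative:
∂Y/∂Z = 36Z^2

∂Y/∂Z = 36Z^2 > 0 (assuming positive values)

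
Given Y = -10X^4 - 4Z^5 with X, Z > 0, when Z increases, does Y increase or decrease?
Y decreases

Taking the partial derivative:
∂Y/∂Z = -20Z^4

∂Y/∂Z = -20Z^4 < 0 (assuming positive values)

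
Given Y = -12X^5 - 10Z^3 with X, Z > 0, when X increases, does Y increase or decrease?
Y decreases

Taking the partial derivative:
∂Y/∂X = -60X^4

∂Y/∂X = -60X^4 < 0 (assuming positive values)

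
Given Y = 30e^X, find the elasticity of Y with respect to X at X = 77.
Elasticity = 77

Elasticity = (dY/dX) · (X/Y)

dY/dX = 30·e^X
At X = 77: dY/dX = 30·e^77, Y = 30·e^77

Elasticity = (30·e^77) · (77 / (30·e^77)) = 77

Interpretation: for a small percentage change in X, the percentage change in Y is approximately 77.00 times as large.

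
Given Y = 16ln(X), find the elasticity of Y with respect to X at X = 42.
Elasticity = 1/ln(42) ≈ 0.2675

Elasticity = (dY/dX) · (X/Y)

dY/dX = 16/X
At X = 42: dY/dX = 8/21, Y = 16·ln(42)

Elasticity = (8/21) · (42 / (16·ln(42))) = 1/ln(42) ≈ 0.2675

Interpretation: for a small percentage change in X, the percentage change in Y is approximately 0.27 times as large.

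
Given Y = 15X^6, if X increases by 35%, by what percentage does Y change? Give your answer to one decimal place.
505.3%

For Y = 15X^6:
If X → X(1 + 0.35)
Then Y → Y · (1 + 0.35)^6
     ≈ Y · 6.0534

Percentage change = ((1 + 0.35)^6 − 1) × 100% ≈ 505.3%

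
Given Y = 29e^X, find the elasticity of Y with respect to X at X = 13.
Elasticity = 13

Elasticity = (dY/dX) · (X/Y)

dY/dX = 29·e^X
At X = 13: dY/dX = 29·e^13, Y = 29·e^13

Elasticity = (29·e^13) · (13 / (29·e^13)) = 13

Interpretation: for a small percentage change in X, the percentage change in Y is approximately 13.00 times as large.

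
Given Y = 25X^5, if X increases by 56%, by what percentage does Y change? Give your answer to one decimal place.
823.9%

For Y = 25X^5:
If X → X(1 + 0.56)
Then Y → Y · (1 + 0.56)^5
     ≈ Y · 9.2390

Percentage change = ((1 + 0.56)^5 − 1) × 100% ≈ 823.9%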